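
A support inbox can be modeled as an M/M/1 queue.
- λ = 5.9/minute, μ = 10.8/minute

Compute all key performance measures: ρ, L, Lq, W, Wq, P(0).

Step 1: ρ = λ/μ = 5.9/10.8 = 0.5463
Step 2: L = λ/(μ-λ) = 5.9/4.90 = 1.2041
Step 3: Lq = λ²/(μ(μ-λ)) = 34.81/(10.8×4.90) = 0.6578
Step 4: W = 1/(μ-λ) = 1/4.90 = 0.20408
Step 5: Wq = λ/(μ(μ-λ)) = 5.9/(10.8×4.90) = 0.1115
Step 6: P(0) = 1-ρ = 0.4537
Verify: L = λW = 5.9×0.20408 = 1.2041 ✔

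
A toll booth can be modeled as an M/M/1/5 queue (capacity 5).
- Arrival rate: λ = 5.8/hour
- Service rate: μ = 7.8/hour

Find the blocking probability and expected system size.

ρ = λ/μ = 5.8/7.8 = 0.7436
P₀ = (1-ρ)/(1-ρ^(K+1)) = (1-0.7436)/(1-0.7436^6) = 0.2564/0.8309 = 0.3086
P_K = P₀×ρ^K = 0.30857 × 0.7436^5 = 0.30857 × 0.22735 = 0.07015
Blocking probability P_5 = 0.07015 (7.01%)
L = ρ[1 - (K+1)ρ^K + Kρ^(K+1)] / [(1-ρ)(1-ρ^(K+1))]
L = 0.7436 × (1 - 6×0.227351 + 5×0.169058) / ((1 - 0.7436) × (1 - 0.169058)) = 1.6794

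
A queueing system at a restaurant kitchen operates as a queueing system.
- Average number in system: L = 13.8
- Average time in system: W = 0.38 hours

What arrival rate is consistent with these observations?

Little's Law: L = λW, so λ = L/W
λ = 13.8/0.38 = 36.3158 orders/hour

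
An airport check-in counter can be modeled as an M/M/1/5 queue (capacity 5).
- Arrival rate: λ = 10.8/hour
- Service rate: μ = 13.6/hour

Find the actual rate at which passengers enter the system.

ρ = λ/μ = 10.8/13.6 = 0.7941
P₀ = (1-ρ)/(1-ρ^(K+1)) = (1-0.7941)/(1-0.7941^6) = 0.2059/0.7492 = 0.2748
P_K = P₀×ρ^K = 0.2748 × 0.7941^5 = 0.2748 × 0.3158 = 0.08678
λ_eff = λ(1-P_K) = 10.8 × (1 - 0.086784) = 10.8 × 0.913216 = 9.8627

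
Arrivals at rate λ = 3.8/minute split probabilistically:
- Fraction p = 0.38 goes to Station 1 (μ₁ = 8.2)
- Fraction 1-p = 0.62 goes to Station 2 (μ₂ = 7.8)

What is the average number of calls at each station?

Effective rates: λ₁ = 3.8×0.38 = 1.444, λ₂ = 3.8×0.62 = 2.356
Station 1: ρ₁ = 1.444/8.2 = 0.1761, L₁ = ρ₁/(1-ρ₁) = 0.1761/(1-0.1761) = 0.2137
Station 2: ρ₂ = 2.356/7.8 = 0.30205, L₂ = ρ₂/(1-ρ₂) = 0.30205/(1-0.30205) = 0.4328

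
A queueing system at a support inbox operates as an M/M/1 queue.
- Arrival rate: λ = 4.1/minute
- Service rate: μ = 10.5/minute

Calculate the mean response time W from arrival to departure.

First, compute utilization: ρ = λ/μ = 4.1/10.5 = 0.3905
For M/M/1: W = 1/(μ-λ)
W = 1/(10.5-4.1) = 1/6.40
W = 0.1562 minutes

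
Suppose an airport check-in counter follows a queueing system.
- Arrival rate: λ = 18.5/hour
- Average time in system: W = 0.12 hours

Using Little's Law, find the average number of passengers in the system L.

Little's Law: L = λW
L = 18.5 × 0.12 = 2.2200 passengers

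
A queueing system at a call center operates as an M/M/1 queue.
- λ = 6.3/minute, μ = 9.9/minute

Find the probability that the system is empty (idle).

ρ = λ/μ = 6.3/9.9 = 0.6364
P(0) = 1 - ρ = 1 - 0.6364 = 0.3636
The server is idle 36.36% of the time.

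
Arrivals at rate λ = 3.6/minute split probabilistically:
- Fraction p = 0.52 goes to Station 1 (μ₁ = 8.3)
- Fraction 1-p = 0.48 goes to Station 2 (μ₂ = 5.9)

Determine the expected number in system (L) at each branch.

Effective rates: λ₁ = 3.6×0.52 = 1.872, λ₂ = 3.6×0.48 = 1.728
Station 1: ρ₁ = 1.872/8.3 = 0.2255, L₁ = ρ₁/(1-ρ₁) = 0.2255/(1-0.2255) = 0.2912
Station 2: ρ₂ = 1.728/5.9 = 0.2929, L₂ = ρ₂/(1-ρ₂) = 0.2929/(1-0.2929) = 0.4142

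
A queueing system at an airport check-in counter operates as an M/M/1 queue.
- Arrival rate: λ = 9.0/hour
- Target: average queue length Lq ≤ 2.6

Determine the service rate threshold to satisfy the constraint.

For M/M/1: Lq = λ²/(μ(μ-λ))
Need Lq ≤ 2.6, i.e. μ(μ-λ) ≥ λ²/2.6
μ² - 9.0μ - 81.00/2.6 ≥ 0  →  μ² - 9.0μ - 31.153846 ≥ 0
Quadratic formula (positive root): μ = [λ + √(λ² + 4×31.153846)]/2
Discriminant: 81.00 + 4×31.153846 = 205.61538, √205.61538 = 14.339295
μ ≥ (9.0 + 14.339295)/2 = 11.6696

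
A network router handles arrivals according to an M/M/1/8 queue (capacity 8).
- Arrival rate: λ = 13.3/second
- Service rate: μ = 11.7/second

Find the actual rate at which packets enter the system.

ρ = λ/μ = 13.3/11.7 = 1.13675
P₀ = (1-ρ)/(1-ρ^(K+1)) = (1-1.13675)/(1-1.13675^9) = -0.13675/-2.1695 = 0.06303
P_K = P₀×ρ^K = 0.063034 × 1.13675^8 = 0.063034 × 2.7882 = 0.1758
λ_eff = λ(1-P_K) = 13.3 × (1 - 0.17575) = 13.3 × 0.82425 = 10.9625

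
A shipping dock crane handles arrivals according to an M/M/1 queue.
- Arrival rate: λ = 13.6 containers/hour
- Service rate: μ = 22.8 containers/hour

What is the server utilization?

Server utilization: ρ = λ/μ
ρ = 13.6/22.8 = 0.5965
The server is busy 59.65% of the time.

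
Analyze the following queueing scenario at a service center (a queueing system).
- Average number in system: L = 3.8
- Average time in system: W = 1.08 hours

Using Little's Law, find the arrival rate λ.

Little's Law: L = λW, so λ = L/W
λ = 3.8/1.08 = 3.5185 customers/hour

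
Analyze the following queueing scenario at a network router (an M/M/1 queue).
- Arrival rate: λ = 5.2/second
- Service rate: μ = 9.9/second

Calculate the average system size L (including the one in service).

ρ = λ/μ = 5.2/9.9 = 0.5253
For M/M/1: L = λ/(μ-λ)
L = 5.2/(9.9-5.2) = 5.2/4.70
L = 1.1064 packets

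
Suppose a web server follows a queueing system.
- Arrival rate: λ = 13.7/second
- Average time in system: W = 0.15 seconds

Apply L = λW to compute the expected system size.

Little's Law: L = λW
L = 13.7 × 0.15 = 2.0550 requests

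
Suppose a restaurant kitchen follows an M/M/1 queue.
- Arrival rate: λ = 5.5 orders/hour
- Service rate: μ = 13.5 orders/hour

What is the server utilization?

Server utilization: ρ = λ/μ
ρ = 5.5/13.5 = 0.4074
The server is busy 40.74% of the time.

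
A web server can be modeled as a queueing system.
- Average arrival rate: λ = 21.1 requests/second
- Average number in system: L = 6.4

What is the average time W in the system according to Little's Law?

Little's Law: L = λW, so W = L/λ
W = 6.4/21.1 = 0.3033 seconds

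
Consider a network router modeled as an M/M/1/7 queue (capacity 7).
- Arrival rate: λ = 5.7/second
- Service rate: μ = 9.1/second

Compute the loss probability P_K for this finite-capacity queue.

ρ = λ/μ = 5.7/9.1 = 0.62637
P₀ = (1-ρ)/(1-ρ^(K+1)) = (1-0.62637)/(1-0.62637^8) = 0.3736/0.9763 = 0.3827
P_K = P₀×ρ^K = 0.3827 × 0.62637^7 = 0.3827 × 0.03783 = 0.01448
Blocking probability = 1.45%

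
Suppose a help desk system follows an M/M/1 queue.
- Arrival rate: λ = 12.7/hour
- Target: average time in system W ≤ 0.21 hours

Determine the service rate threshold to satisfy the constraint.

For M/M/1: W = 1/(μ-λ)
Need W ≤ 0.21, so 1/(μ-λ) ≤ 0.21
μ - λ ≥ 1/0.21 = 4.7619
μ ≥ 12.7 + 4.7619 = 17.4619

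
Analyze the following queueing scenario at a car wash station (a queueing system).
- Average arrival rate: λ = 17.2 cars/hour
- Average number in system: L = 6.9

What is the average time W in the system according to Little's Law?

Little's Law: L = λW, so W = L/λ
W = 6.9/17.2 = 0.4012 hours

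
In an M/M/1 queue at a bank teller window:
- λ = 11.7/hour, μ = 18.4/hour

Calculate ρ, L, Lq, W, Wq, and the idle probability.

Step 1: ρ = λ/μ = 11.7/18.4 = 0.6359
Step 2: L = λ/(μ-λ) = 11.7/6.70 = 1.7463
Step 3: Lq = λ²/(μ(μ-λ)) = 136.89/(18.4×6.70) = 1.1104
Step 4: W = 1/(μ-λ) = 1/6.70 = 0.149254
Step 5: Wq = λ/(μ(μ-λ)) = 11.7/(18.4×6.70) = 0.09491
Step 6: P(0) = 1-ρ = 0.3641
Verify: L = λW = 11.7×0.149254 = 1.7463 ✔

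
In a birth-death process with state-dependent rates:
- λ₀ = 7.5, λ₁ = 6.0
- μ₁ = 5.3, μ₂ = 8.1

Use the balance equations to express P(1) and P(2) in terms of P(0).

Balance equations:
State 0: λ₀P₀ = μ₁P₁ → P₁ = (λ₀/μ₁)P₀ = (7.5/5.3)P₀ = 1.4151P₀
State 1: P₂ = (λ₀λ₁)/(μ₁μ₂)P₀ = (7.5×6.0)/(5.3×8.1)P₀ = 1.0482P₀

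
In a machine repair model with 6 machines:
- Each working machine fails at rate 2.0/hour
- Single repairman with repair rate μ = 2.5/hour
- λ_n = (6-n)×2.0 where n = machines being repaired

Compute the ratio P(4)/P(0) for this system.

P(4)/P(0) = ∏_{i=0}^{4-1} λ_i/μ_{i+1}
= (6-0)×2.0/2.5 × (6-1)×2.0/2.5 × (6-2)×2.0/2.5 × (6-3)×2.0/2.5
= 147.4560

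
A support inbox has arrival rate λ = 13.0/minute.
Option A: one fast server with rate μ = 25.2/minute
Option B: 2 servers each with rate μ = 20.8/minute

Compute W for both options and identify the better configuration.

Option A: single server μ = 25.2 (M/M/1)
  ρ_A = 13.0/25.2 = 0.5159
  W_A = 1/(μ-λ) = 1/(25.2-13.0) = 1/12.20 = 0.08197

Option B: 2 servers μ = 20.8 (M/M/2)
  ρ_B = λ/(cμ) = 13.0/(2×20.8) = 0.3125
  Offered load a = λ/μ = cρ = 13.0/20.8 = 0.6250
  P₀ = [ Σₙ₌₀^1 aⁿ/n! + a^2/(2!(1-ρ)) ]⁻¹
  Σ = a^0/0! + a^1/1! = 1.0000 + 0.6250 = 1.6250
  a^2/(2!(1-ρ)) = 0.3906/(2 × 0.6875) = 0.2841
  P₀ = 1/(1.6250 + 0.2841) = 0.5238
  Lq = P₀·a^2·ρ / (2!(1-ρ)²) = 0.52381 × 0.39062 × 0.31250 / (2 × 0.47266) = 0.06764
  Wq_B = Lq/λ = 0.06764/13.0 = 0.005203
  W_B = Wq_B + 1/μ = 0.005203 + 0.04808 = 0.05328

Since W_B = 0.05328 < W_A = 0.08197, Option B (multiple servers) has the shorter time in system.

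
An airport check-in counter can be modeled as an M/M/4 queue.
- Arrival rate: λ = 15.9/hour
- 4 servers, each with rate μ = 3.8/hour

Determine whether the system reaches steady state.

Stability requires ρ = λ/(cμ) < 1
ρ = 15.9/(4 × 3.8) = 15.9/15.20 = 1.0461
Since 1.0461 ≥ 1, the system is UNSTABLE.
Need c > λ/μ = 15.9/3.8 = 4.18.
Minimum servers needed: c = 5.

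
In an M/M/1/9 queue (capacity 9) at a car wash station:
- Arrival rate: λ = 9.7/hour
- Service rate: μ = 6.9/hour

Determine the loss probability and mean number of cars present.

ρ = λ/μ = 9.7/6.9 = 1.4058
P₀ = (1-ρ)/(1-ρ^(K+1)) = (1-1.4058)/(1-1.4058^10) = -0.4058/-29.1464 = 0.01392
P_K = P₀×ρ^K = 0.013923 × 1.4058^9 = 0.013923 × 21.4443 = 0.2986
Blocking probability P_9 = 0.2986 (29.86%)
L = ρ[1 - (K+1)ρ^K + Kρ^(K+1)] / [(1-ρ)(1-ρ^(K+1))]
L = 1.4058 × (1 - 10×21.4443 + 9×30.1464) / ((1 - 1.4058) × (1 - 30.1464)) = 6.8788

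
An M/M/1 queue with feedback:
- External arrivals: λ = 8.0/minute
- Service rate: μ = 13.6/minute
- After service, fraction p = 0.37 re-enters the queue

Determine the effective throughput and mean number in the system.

Effective arrival rate: λ_eff = λ/(1-p) = 8.0/(1-0.37) = 8.0/0.63 = 12.69841
ρ = λ_eff/μ = 12.69841/13.6 = 0.933707
L = ρ/(1-ρ) = 0.933707/(1-0.933707) = 14.0845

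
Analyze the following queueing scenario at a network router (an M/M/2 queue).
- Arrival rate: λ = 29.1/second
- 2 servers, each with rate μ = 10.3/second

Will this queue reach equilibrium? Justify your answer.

Stability requires ρ = λ/(cμ) < 1
ρ = 29.1/(2 × 10.3) = 29.1/20.60 = 1.4126
Since 1.4126 ≥ 1, the system is UNSTABLE.
Need c > λ/μ = 29.1/10.3 = 2.83.
Minimum servers needed: c = 3.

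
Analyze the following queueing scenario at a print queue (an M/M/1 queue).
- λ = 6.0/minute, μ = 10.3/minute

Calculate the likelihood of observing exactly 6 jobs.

ρ = λ/μ = 6.0/10.3 = 0.5825
P(n) = (1-ρ)ρⁿ
P(6) = (1-0.5825) × 0.5825^6
P(6) = 0.4175 × 0.03906
P(6) = 0.01631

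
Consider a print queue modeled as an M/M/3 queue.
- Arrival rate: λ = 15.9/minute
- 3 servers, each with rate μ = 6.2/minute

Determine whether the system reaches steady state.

Stability requires ρ = λ/(cμ) < 1
ρ = 15.9/(3 × 6.2) = 15.9/18.60 = 0.8548
Since 0.8548 < 1, the system is STABLE.
The servers are busy 85.48% of the time.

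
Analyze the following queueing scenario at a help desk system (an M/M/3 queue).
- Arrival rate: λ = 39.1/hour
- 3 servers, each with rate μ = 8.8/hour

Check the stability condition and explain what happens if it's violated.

Stability requires ρ = λ/(cμ) < 1
ρ = 39.1/(3 × 8.8) = 39.1/26.40 = 1.4811
Since 1.4811 ≥ 1, the system is UNSTABLE.
Need c > λ/μ = 39.1/8.8 = 4.44.
Minimum servers needed: c = 5.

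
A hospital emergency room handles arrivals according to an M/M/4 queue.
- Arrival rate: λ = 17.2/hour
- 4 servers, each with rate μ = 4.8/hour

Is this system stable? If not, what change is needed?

Stability requires ρ = λ/(cμ) < 1
ρ = 17.2/(4 × 4.8) = 17.2/19.20 = 0.8958
Since 0.8958 < 1, the system is STABLE.
The servers are busy 89.58% of the time.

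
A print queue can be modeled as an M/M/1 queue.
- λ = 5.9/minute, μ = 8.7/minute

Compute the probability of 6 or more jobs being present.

ρ = λ/μ = 5.9/8.7 = 0.67816
P(N ≥ n) = ρⁿ
P(N ≥ 6) = 0.67816^6
P(N ≥ 6) = 0.09727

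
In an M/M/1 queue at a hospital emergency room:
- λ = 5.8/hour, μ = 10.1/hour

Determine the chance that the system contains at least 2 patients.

ρ = λ/μ = 5.8/10.1 = 0.5743
P(N ≥ n) = ρⁿ
P(N ≥ 2) = 0.5743^2
P(N ≥ 2) = 0.3298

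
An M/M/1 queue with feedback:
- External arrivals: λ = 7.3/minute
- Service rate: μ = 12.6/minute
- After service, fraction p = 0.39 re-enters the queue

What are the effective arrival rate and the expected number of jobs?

Effective arrival rate: λ_eff = λ/(1-p) = 7.3/(1-0.39) = 7.3/0.61 = 11.967213
ρ = λ_eff/μ = 11.967213/12.6 = 0.9497788
L = ρ/(1-ρ) = 0.9497788/(1-0.9497788) = 18.9119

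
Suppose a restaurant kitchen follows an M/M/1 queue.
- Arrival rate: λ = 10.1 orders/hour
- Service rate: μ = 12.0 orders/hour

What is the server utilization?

Server utilization: ρ = λ/μ
ρ = 10.1/12.0 = 0.8417
The server is busy 84.17% of the time.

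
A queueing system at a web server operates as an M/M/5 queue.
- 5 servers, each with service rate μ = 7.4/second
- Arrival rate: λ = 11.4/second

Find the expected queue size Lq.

Traffic intensity: ρ = λ/(cμ) = 11.4/(5×7.4) = 0.3081
Since ρ = 0.3081 < 1, system is stable.
Offered load a = λ/μ = cρ = 11.4/7.4 = 1.5405
P₀ = [ Σₙ₌₀^4 aⁿ/n! + a^5/(5!(1-ρ)) ]⁻¹
Σ = a^0/0! + a^1/1! + a^2/2! + a^3/3! + a^4/4! = 1.0000 + 1.5405 + 1.1866 + 0.6094 + 0.2347 = 4.5712
a^5/(5!(1-ρ)) = 8.6769/(120 × 0.6919) = 0.1045
P₀ = 1/(4.5712 + 0.1045) = 0.2139
Lq = P₀·a^5·ρ / (5!(1-ρ)²) = 0.21387 × 8.6769 × 0.30811 / (120 × 0.47871) = 0.009953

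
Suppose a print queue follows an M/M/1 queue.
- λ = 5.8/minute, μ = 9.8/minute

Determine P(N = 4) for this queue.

ρ = λ/μ = 5.8/9.8 = 0.59184
P(n) = (1-ρ)ρⁿ
P(4) = (1-0.59184) × 0.59184^4
P(4) = 0.40816 × 0.12269
P(4) = 0.05008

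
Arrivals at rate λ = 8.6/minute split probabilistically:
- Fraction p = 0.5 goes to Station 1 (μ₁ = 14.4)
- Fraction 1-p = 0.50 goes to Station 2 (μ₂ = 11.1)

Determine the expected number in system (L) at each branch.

Effective rates: λ₁ = 8.6×0.5 = 4.3, λ₂ = 8.6×0.50 = 4.3
Station 1: ρ₁ = 4.3/14.4 = 0.2986, L₁ = ρ₁/(1-ρ₁) = 0.2986/(1-0.2986) = 0.4257
Station 2: ρ₂ = 4.3/11.1 = 0.3874, L₂ = ρ₂/(1-ρ₂) = 0.3874/(1-0.3874) = 0.6324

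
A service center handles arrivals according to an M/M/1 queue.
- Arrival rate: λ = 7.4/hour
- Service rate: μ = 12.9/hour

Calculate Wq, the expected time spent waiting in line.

First, compute utilization: ρ = λ/μ = 7.4/12.9 = 0.5736
For M/M/1: Wq = λ/(μ(μ-λ))
Wq = 7.4/(12.9 × (12.9-7.4))
Wq = 7.4/(12.9 × 5.50)
Wq = 0.1043 hours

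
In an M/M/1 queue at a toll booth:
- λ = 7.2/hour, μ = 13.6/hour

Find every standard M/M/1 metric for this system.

Step 1: ρ = λ/μ = 7.2/13.6 = 0.5294
Step 2: L = λ/(μ-λ) = 7.2/6.40 = 1.1250
Step 3: Lq = λ²/(μ(μ-λ)) = 51.84/(13.6×6.40) = 0.5956
Step 4: W = 1/(μ-λ) = 1/6.40 = 0.15625
Step 5: Wq = λ/(μ(μ-λ)) = 7.2/(13.6×6.40) = 0.08272
Step 6: P(0) = 1-ρ = 0.4706
Verify: L = λW = 7.2×0.15625 = 1.1250 ✔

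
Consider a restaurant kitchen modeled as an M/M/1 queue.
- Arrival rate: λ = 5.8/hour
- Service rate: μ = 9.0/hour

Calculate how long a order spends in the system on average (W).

First, compute utilization: ρ = λ/μ = 5.8/9.0 = 0.6444
For M/M/1: W = 1/(μ-λ)
W = 1/(9.0-5.8) = 1/3.20
W = 0.3125 hours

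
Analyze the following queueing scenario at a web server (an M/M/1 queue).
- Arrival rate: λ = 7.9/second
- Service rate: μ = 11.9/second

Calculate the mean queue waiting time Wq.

First, compute utilization: ρ = λ/μ = 7.9/11.9 = 0.6639
For M/M/1: Wq = λ/(μ(μ-λ))
Wq = 7.9/(11.9 × (11.9-7.9))
Wq = 7.9/(11.9 × 4.00)
Wq = 0.1660 seconds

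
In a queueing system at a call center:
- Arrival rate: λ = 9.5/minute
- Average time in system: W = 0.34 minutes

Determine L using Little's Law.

Little's Law: L = λW
L = 9.5 × 0.34 = 3.2300 calls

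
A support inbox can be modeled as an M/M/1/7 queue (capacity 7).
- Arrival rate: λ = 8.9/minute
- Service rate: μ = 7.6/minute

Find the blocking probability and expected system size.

ρ = λ/μ = 8.9/7.6 = 1.17105
P₀ = (1-ρ)/(1-ρ^(K+1)) = (1-1.17105)/(1-1.17105^8) = -0.17105/-2.5367 = 0.06743
P_K = P₀×ρ^K = 0.06743 × 1.17105^7 = 0.06743 × 3.0201 = 0.2036
Blocking probability P_7 = 0.2036 (20.36%)
L = ρ[1 - (K+1)ρ^K + Kρ^(K+1)] / [(1-ρ)(1-ρ^(K+1))]
L = 1.17105 × (1 - 8×3.020147 + 7×3.536743) / ((1 - 1.17105) × (1 - 3.536743)) = 4.3074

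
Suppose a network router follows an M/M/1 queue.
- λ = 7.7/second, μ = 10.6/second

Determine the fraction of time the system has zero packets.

ρ = λ/μ = 7.7/10.6 = 0.7264
P(0) = 1 - ρ = 1 - 0.7264 = 0.2736
The server is idle 27.36% of the time.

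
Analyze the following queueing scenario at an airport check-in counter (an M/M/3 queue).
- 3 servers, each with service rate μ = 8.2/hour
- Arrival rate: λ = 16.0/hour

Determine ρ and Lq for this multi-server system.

Traffic intensity: ρ = λ/(cμ) = 16.0/(3×8.2) = 0.6504
Since ρ = 0.6504 < 1, system is stable.
Offered load a = λ/μ = cρ = 16.0/8.2 = 1.9512
P₀ = [ Σₙ₌₀^2 aⁿ/n! + a^3/(3!(1-ρ)) ]⁻¹
Σ = a^0/0! + a^1/1! + a^2/2! = 1.0000 + 1.9512 + 1.9036 = 4.8548
a^3/(3!(1-ρ)) = 7.4288/(6 × 0.3496) = 3.5416
P₀ = 1/(4.8548 + 3.5416) = 0.1191
Lq = P₀·a^3·ρ / (3!(1-ρ)²) = 0.11910 × 7.4288 × 0.65041 / (6 × 0.12222) = 0.7847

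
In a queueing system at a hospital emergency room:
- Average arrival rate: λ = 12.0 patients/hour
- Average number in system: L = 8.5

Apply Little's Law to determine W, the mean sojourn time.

Little's Law: L = λW, so W = L/λ
W = 8.5/12.0 = 0.7083 hours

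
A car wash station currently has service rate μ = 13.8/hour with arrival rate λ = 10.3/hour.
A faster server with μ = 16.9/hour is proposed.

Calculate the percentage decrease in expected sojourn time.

System 1: ρ₁ = 10.3/13.8 = 0.7464, W₁ = 1/(13.8-10.3) = 0.2857
System 2: ρ₂ = 10.3/16.9 = 0.6095, W₂ = 1/(16.9-10.3) = 0.1515
Improvement: (W₁-W₂)/W₁ = (0.2857-0.1515)/0.2857 = 46.97%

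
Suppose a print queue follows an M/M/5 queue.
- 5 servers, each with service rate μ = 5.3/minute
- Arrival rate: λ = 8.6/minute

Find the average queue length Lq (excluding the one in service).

Traffic intensity: ρ = λ/(cμ) = 8.6/(5×5.3) = 0.3245
Since ρ = 0.3245 < 1, system is stable.
Offered load a = λ/μ = cρ = 8.6/5.3 = 1.6226
P₀ = [ Σₙ₌₀^4 aⁿ/n! + a^5/(5!(1-ρ)) ]⁻¹
Σ = a^0/0! + a^1/1! + a^2/2! + a^3/3! + a^4/4! = 1.0000 + 1.6226 + 1.3165 + 0.71206 + 0.28885 = 4.9400
a^5/(5!(1-ρ)) = 11.2490/(120 × 0.6755) = 0.1388
P₀ = 1/(4.9400 + 0.1388) = 0.1969
Lq = P₀·a^5·ρ / (5!(1-ρ)²) = 0.1969 × 11.2490 × 0.3245 / (120 × 0.4563) = 0.01313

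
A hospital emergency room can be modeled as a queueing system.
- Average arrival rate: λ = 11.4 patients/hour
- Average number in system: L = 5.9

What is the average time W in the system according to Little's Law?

Little's Law: L = λW, so W = L/λ
W = 5.9/11.4 = 0.5175 hours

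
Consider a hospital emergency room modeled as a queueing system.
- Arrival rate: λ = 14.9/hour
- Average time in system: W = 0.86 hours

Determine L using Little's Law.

Little's Law: L = λW
L = 14.9 × 0.86 = 12.8140 patients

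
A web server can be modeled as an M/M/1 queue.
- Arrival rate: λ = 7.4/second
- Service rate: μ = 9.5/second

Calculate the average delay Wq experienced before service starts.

First, compute utilization: ρ = λ/μ = 7.4/9.5 = 0.7789
For M/M/1: Wq = λ/(μ(μ-λ))
Wq = 7.4/(9.5 × (9.5-7.4))
Wq = 7.4/(9.5 × 2.10)
Wq = 0.3709 seconds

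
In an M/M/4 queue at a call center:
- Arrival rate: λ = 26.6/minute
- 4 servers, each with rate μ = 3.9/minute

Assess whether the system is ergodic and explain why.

Stability requires ρ = λ/(cμ) < 1
ρ = 26.6/(4 × 3.9) = 26.6/15.60 = 1.7051
Since 1.7051 ≥ 1, the system is UNSTABLE.
Need c > λ/μ = 26.6/3.9 = 6.82.
Minimum servers needed: c = 7.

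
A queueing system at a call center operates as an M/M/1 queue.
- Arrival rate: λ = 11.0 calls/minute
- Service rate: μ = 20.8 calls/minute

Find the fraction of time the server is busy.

Server utilization: ρ = λ/μ
ρ = 11.0/20.8 = 0.5288
The server is busy 52.88% of the time.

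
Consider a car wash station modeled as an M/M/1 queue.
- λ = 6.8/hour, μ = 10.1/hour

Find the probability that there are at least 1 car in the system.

ρ = λ/μ = 6.8/10.1 = 0.6733
P(N ≥ n) = ρⁿ
P(N ≥ 1) = 0.6733^1
P(N ≥ 1) = 0.6733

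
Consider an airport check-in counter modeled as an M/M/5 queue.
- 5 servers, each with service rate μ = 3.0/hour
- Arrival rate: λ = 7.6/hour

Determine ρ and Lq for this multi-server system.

Traffic intensity: ρ = λ/(cμ) = 7.6/(5×3.0) = 0.5067
Since ρ = 0.5067 < 1, system is stable.
Offered load a = λ/μ = cρ = 7.6/3.0 = 2.5333
P₀ = [ Σₙ₌₀^4 aⁿ/n! + a^5/(5!(1-ρ)) ]⁻¹
Σ = a^0/0! + a^1/1! + a^2/2! + a^3/3! + a^4/4! = 1.0000 + 2.5333 + 3.2089 + 2.7097 + 1.7162 = 11.1681
a^5/(5!(1-ρ)) = 104.3426/(120 × 0.493333) = 1.7625
P₀ = 1/(11.1681 + 1.7625) = 0.07734
Lq = P₀·a^5·ρ / (5!(1-ρ)²) = 0.07734 × 104.3426 × 0.5067 / (120 × 0.2434) = 0.1400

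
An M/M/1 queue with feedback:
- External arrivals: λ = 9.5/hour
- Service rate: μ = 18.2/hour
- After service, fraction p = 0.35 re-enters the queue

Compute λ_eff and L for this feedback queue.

Effective arrival rate: λ_eff = λ/(1-p) = 9.5/(1-0.35) = 9.5/0.65 = 14.61538
ρ = λ_eff/μ = 14.61538/18.2 = 0.803043
L = ρ/(1-ρ) = 0.803043/(1-0.803043) = 4.0773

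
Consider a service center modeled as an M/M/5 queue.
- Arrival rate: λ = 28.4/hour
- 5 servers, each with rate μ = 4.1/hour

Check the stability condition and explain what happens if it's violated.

Stability requires ρ = λ/(cμ) < 1
ρ = 28.4/(5 × 4.1) = 28.4/20.50 = 1.3854
Since 1.3854 ≥ 1, the system is UNSTABLE.
Need c > λ/μ = 28.4/4.1 = 6.93.
Minimum servers needed: c = 7.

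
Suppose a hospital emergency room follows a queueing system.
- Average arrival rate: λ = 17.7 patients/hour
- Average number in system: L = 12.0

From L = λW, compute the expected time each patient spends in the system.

Little's Law: L = λW, so W = L/λ
W = 12.0/17.7 = 0.6780 hours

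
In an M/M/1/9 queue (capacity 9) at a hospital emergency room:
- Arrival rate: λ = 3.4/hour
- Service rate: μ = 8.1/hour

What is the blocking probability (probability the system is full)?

ρ = λ/μ = 3.4/8.1 = 0.419753
P₀ = (1-ρ)/(1-ρ^(K+1)) = (1-0.419753)/(1-0.419753^10) = 0.5802/0.9998 = 0.5803
P_K = P₀×ρ^K = 0.58035 × 0.419753^9 = 0.58035 × 0.00040452 = 0.0002348
Blocking probability = 0.02348%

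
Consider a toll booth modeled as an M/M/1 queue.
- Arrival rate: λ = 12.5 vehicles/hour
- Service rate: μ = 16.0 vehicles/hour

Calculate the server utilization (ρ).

Server utilization: ρ = λ/μ
ρ = 12.5/16.0 = 0.7812
The server is busy 78.12% of the time.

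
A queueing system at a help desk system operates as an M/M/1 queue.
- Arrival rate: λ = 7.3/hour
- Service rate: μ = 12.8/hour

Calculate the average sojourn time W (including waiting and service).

First, compute utilization: ρ = λ/μ = 7.3/12.8 = 0.5703
For M/M/1: W = 1/(μ-λ)
W = 1/(12.8-7.3) = 1/5.50
W = 0.1818 hours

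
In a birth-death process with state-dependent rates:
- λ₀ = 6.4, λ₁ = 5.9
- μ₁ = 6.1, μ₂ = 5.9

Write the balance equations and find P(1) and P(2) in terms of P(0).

Balance equations:
State 0: λ₀P₀ = μ₁P₁ → P₁ = (λ₀/μ₁)P₀ = (6.4/6.1)P₀ = 1.0492P₀
State 1: P₂ = (λ₀λ₁)/(μ₁μ₂)P₀ = (6.4×5.9)/(6.1×5.9)P₀ = 1.0492P₀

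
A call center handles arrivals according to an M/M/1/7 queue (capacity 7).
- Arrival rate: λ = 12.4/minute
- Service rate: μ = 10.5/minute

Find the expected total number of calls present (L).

ρ = λ/μ = 12.4/10.5 = 1.18095
P₀ = (1-ρ)/(1-ρ^(K+1)) = (1-1.18095)/(1-1.18095^8) = -0.18095/-2.7831 = 0.06502
P_K = P₀×ρ^K = 0.06502 × 1.18095^7 = 0.06502 × 3.2035 = 0.2083
L = ρ[1 - (K+1)ρ^K + Kρ^(K+1)] / [(1-ρ)(1-ρ^(K+1))]
L = 1.18095 × (1 - 8×3.20347 + 7×3.78314) / ((1 - 1.18095) × (1 - 3.78314)) = 4.3481 calls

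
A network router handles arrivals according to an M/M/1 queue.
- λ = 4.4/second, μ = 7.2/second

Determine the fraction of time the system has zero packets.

ρ = λ/μ = 4.4/7.2 = 0.6111
P(0) = 1 - ρ = 1 - 0.6111 = 0.3889
The server is idle 38.89% of the time.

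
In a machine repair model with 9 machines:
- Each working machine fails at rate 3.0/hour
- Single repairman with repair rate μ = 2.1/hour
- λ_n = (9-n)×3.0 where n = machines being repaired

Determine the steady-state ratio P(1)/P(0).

P(1)/P(0) = ∏_{i=0}^{1-1} λ_i/μ_{i+1}
= (9-0)×3.0/2.1
= 12.8571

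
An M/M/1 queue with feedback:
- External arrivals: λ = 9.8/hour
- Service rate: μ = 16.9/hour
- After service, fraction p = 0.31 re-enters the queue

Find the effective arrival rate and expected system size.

Effective arrival rate: λ_eff = λ/(1-p) = 9.8/(1-0.31) = 9.8/0.69 = 14.2029
ρ = λ_eff/μ = 14.2029/16.9 = 0.840408
L = ρ/(1-ρ) = 0.840408/(1-0.840408) = 5.2660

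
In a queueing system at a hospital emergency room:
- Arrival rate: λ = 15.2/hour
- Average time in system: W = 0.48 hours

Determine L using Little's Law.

Little's Law: L = λW
L = 15.2 × 0.48 = 7.2960 patients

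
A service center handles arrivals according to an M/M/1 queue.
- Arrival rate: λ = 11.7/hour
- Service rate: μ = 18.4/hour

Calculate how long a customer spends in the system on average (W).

First, compute utilization: ρ = λ/μ = 11.7/18.4 = 0.6359
For M/M/1: W = 1/(μ-λ)
W = 1/(18.4-11.7) = 1/6.70
W = 0.1493 hours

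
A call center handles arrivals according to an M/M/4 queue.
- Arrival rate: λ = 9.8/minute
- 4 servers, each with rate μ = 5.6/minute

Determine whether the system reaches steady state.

Stability requires ρ = λ/(cμ) < 1
ρ = 9.8/(4 × 5.6) = 9.8/22.40 = 0.4375
Since 0.4375 < 1, the system is STABLE.
The servers are busy 43.75% of the time.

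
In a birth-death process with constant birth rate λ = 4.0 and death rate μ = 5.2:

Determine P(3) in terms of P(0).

For constant rates: P(n)/P(0) = (λ/μ)^n
P(3)/P(0) = (4.0/5.2)^3 = 0.76923^3 = 0.4552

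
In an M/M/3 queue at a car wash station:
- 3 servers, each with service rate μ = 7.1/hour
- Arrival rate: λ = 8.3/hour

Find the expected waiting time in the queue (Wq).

Traffic intensity: ρ = λ/(cμ) = 8.3/(3×7.1) = 0.3897
Since ρ = 0.3897 < 1, system is stable.
Offered load a = λ/μ = cρ = 8.3/7.1 = 1.1690
P₀ = [ Σₙ₌₀^2 aⁿ/n! + a^3/(3!(1-ρ)) ]⁻¹
Σ = a^0/0! + a^1/1! + a^2/2! = 1.0000 + 1.1690 + 0.6833 = 2.8523
a^3/(3!(1-ρ)) = 1.5976/(6 × 0.6103) = 0.4363
P₀ = 1/(2.8523 + 0.4363) = 0.3041
Lq = P₀·a^3·ρ / (3!(1-ρ)²) = 0.30408 × 1.5976 × 0.38967 / (6 × 0.37250) = 0.08470
Wq = Lq/λ = 0.08470/8.3 = 0.01020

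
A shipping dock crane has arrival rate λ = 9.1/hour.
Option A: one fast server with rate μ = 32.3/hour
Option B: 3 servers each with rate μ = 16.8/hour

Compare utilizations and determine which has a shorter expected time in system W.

Option A: single server μ = 32.3 (M/M/1)
  ρ_A = 9.1/32.3 = 0.2817
  W_A = 1/(μ-λ) = 1/(32.3-9.1) = 1/23.20 = 0.04310

Option B: 3 servers μ = 16.8 (M/M/3)
  ρ_B = λ/(cμ) = 9.1/(3×16.8) = 0.1806
  Offered load a = λ/μ = cρ = 9.1/16.8 = 0.5417
  P₀ = [ Σₙ₌₀^2 aⁿ/n! + a^3/(3!(1-ρ)) ]⁻¹
  Σ = a^0/0! + a^1/1! + a^2/2! = 1.0000 + 0.5417 + 0.1467 = 1.6884
  a^3/(3!(1-ρ)) = 0.1589/(6 × 0.8194) = 0.03232
  P₀ = 1/(1.6884 + 0.03232) = 0.5812
  Lq = P₀·a^3·ρ / (3!(1-ρ)²) = 0.58116 × 0.15893 × 0.18056 / (6 × 0.67149) = 0.004139
  Wq_B = Lq/λ = 0.00413917/9.1 = 0.00045485
  W_B = Wq_B + 1/μ = 0.00045485 + 0.059524 = 0.05998

Since W_A = 0.04310 < W_B = 0.05998, Option A (single fast server) has the shorter time in system.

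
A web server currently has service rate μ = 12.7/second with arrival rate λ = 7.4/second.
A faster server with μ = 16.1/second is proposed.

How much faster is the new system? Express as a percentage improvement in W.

System 1: ρ₁ = 7.4/12.7 = 0.5827, W₁ = 1/(12.7-7.4) = 0.18868
System 2: ρ₂ = 7.4/16.1 = 0.4596, W₂ = 1/(16.1-7.4) = 0.11494
Improvement: (W₁-W₂)/W₁ = (0.18868-0.11494)/0.18868 = 39.08%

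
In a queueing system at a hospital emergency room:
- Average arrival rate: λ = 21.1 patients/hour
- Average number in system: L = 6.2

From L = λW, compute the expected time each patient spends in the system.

Little's Law: L = λW, so W = L/λ
W = 6.2/21.1 = 0.2938 hours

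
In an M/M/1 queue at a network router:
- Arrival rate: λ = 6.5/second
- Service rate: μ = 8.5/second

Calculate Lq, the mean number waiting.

ρ = λ/μ = 6.5/8.5 = 0.7647
For M/M/1: Lq = λ²/(μ(μ-λ))
Lq = 42.25/(8.5 × 2.00)
Lq = 2.4853 packets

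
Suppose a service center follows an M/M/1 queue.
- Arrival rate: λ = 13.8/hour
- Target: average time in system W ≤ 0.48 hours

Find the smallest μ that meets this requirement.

For M/M/1: W = 1/(μ-λ)
Need W ≤ 0.48, so 1/(μ-λ) ≤ 0.48
μ - λ ≥ 1/0.48 = 2.0833
μ ≥ 13.8 + 2.0833 = 15.8833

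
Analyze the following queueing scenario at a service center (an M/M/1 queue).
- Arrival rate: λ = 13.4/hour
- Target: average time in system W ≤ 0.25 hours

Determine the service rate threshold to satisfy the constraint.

For M/M/1: W = 1/(μ-λ)
Need W ≤ 0.25, so 1/(μ-λ) ≤ 0.25
μ - λ ≥ 1/0.25 = 4.0000
μ ≥ 13.4 + 4.0000 = 17.4000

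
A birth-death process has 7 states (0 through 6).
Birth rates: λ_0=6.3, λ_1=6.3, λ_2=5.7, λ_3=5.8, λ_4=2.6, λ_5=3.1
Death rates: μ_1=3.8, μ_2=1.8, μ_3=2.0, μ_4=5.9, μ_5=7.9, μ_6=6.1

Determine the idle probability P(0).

Ratios P(n)/P(0) = (λ₀···λₙ₋₁)/(μ₁···μₙ):
P(1)/P(0) = (6.3)/(3.8) = 1.6579
P(2)/P(0) = (6.3×6.3)/(3.8×1.8) = 5.8026
P(3)/P(0) = (6.3×6.3×5.7)/(3.8×1.8×2.0) = 16.5375
P(4)/P(0) = (6.3×6.3×5.7×5.8)/(3.8×1.8×2.0×5.9) = 16.2572
P(5)/P(0) = (6.3×6.3×5.7×5.8×2.6)/(3.8×1.8×2.0×5.9×7.9) = 5.3505
P(6)/P(0) = (6.3×6.3×5.7×5.8×2.6×3.1)/(3.8×1.8×2.0×5.9×7.9×6.1) = 2.7191

Normalization: ∑ P(n) = 1
P(0) × (1.0000 + 1.6579 + 5.8026 + 16.5375 + 16.2572 + 5.3505 + 2.7191) = 1
P(0) × 49.3248 = 1
P(0) = 1/49.3248 = 0.02027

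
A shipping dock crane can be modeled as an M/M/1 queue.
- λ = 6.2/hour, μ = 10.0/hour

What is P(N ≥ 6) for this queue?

ρ = λ/μ = 6.2/10.0 = 0.6200
P(N ≥ n) = ρⁿ
P(N ≥ 6) = 0.6200^6
P(N ≥ 6) = 0.05680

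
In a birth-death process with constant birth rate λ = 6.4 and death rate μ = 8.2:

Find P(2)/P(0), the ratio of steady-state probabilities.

For constant rates: P(n)/P(0) = (λ/μ)^n
P(2)/P(0) = (6.4/8.2)^2 = 0.7805^2 = 0.6092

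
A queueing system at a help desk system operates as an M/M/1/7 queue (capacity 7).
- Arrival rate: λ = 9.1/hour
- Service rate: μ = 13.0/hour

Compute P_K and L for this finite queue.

ρ = λ/μ = 9.1/13.0 = 0.7000
P₀ = (1-ρ)/(1-ρ^(K+1)) = (1-0.7000)/(1-0.7000^8) = 0.30000/0.94235 = 0.3184
P_K = P₀×ρ^K = 0.3184 × 0.7000^7 = 0.3184 × 0.08235 = 0.02622
Blocking probability P_7 = 0.02622 (2.62%)
L = ρ[1 - (K+1)ρ^K + Kρ^(K+1)] / [(1-ρ)(1-ρ^(K+1))]
L = 0.7000 × (1 - 8×0.082354 + 7×0.057648) / ((1 - 0.7000) × (1 - 0.057648)) = 1.8439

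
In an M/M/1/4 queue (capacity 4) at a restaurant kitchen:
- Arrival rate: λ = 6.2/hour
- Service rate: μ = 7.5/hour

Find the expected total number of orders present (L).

ρ = λ/μ = 6.2/7.5 = 0.826667
P₀ = (1-ρ)/(1-ρ^(K+1)) = (1-0.826667)/(1-0.826667^5) = 0.1733/0.6139 = 0.2823
P_K = P₀×ρ^K = 0.2823 × 0.826667^4 = 0.2823 × 0.4670 = 0.1318
L = ρ[1 - (K+1)ρ^K + Kρ^(K+1)] / [(1-ρ)(1-ρ^(K+1))]
L = 0.826667 × (1 - 5×0.467006 + 4×0.386058) / ((1 - 0.826667) × (1 - 0.386058)) = 1.6251 orders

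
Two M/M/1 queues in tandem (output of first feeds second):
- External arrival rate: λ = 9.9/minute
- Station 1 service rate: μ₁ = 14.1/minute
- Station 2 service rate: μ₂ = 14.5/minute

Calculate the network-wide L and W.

By Jackson's theorem, each station behaves as independent M/M/1.
Station 1: ρ₁ = 9.9/14.1 = 0.7021, L₁ = ρ₁/(1-ρ₁) = λ/(μ₁-λ) = 9.9/4.20 = 2.3571
Station 2: ρ₂ = 9.9/14.5 = 0.6828, L₂ = ρ₂/(1-ρ₂) = λ/(μ₂-λ) = 9.9/4.60 = 2.1522
Total: L = L₁ + L₂ = 2.3571 + 2.1522 = 4.5093
W = L/λ = 4.5093/9.9 = 0.4555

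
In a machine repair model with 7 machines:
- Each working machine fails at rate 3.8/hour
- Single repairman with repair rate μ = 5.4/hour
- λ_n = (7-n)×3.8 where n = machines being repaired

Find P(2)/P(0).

P(2)/P(0) = ∏_{i=0}^{2-1} λ_i/μ_{i+1}
= (7-0)×3.8/5.4 × (7-1)×3.8/5.4
= 20.7984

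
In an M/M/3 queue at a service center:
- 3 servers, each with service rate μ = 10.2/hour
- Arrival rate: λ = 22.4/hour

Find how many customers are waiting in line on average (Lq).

Traffic intensity: ρ = λ/(cμ) = 22.4/(3×10.2) = 0.7320
Since ρ = 0.7320 < 1, system is stable.
Offered load a = λ/μ = cρ = 22.4/10.2 = 2.1961
P₀ = [ Σₙ₌₀^2 aⁿ/n! + a^3/(3!(1-ρ)) ]⁻¹
Σ = a^0/0! + a^1/1! + a^2/2! = 1.0000 + 2.1961 + 2.4114 = 5.6075
a^3/(3!(1-ρ)) = 10.5912/(6 × 0.267974) = 6.5872
P₀ = 1/(5.6075 + 6.5872) = 0.08200
Lq = P₀·a^3·ρ / (3!(1-ρ)²) = 0.082003 × 10.5912 × 0.73203 / (6 × 0.071810) = 1.4756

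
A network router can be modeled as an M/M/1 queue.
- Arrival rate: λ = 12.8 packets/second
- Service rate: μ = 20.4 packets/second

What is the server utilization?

Server utilization: ρ = λ/μ
ρ = 12.8/20.4 = 0.6275
The server is busy 62.75% of the time.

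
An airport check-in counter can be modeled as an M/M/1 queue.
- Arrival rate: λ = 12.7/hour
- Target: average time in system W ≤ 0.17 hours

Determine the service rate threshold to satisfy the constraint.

For M/M/1: W = 1/(μ-λ)
Need W ≤ 0.17, so 1/(μ-λ) ≤ 0.17
μ - λ ≥ 1/0.17 = 5.8824
μ ≥ 12.7 + 5.8824 = 18.5824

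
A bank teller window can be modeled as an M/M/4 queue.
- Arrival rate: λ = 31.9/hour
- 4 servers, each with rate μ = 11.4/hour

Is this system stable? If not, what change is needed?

Stability requires ρ = λ/(cμ) < 1
ρ = 31.9/(4 × 11.4) = 31.9/45.60 = 0.6996
Since 0.6996 < 1, the system is STABLE.
The servers are busy 69.96% of the time.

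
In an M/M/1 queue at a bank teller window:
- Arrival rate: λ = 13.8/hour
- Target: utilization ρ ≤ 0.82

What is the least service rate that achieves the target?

ρ = λ/μ, so μ = λ/ρ
μ ≥ 13.8/0.82 = 16.8293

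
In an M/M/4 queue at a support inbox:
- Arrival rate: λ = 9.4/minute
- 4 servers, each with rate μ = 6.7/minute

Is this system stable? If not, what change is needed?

Stability requires ρ = λ/(cμ) < 1
ρ = 9.4/(4 × 6.7) = 9.4/26.80 = 0.3507
Since 0.3507 < 1, the system is STABLE.
The servers are busy 35.07% of the time.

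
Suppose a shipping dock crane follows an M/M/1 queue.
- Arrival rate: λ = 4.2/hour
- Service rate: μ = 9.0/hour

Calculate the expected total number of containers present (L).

ρ = λ/μ = 4.2/9.0 = 0.4667
For M/M/1: L = λ/(μ-λ)
L = 4.2/(9.0-4.2) = 4.2/4.80
L = 0.8750 containers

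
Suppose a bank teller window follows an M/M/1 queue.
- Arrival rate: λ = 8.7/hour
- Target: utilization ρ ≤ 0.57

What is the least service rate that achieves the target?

ρ = λ/μ, so μ = λ/ρ
μ ≥ 8.7/0.57 = 15.2632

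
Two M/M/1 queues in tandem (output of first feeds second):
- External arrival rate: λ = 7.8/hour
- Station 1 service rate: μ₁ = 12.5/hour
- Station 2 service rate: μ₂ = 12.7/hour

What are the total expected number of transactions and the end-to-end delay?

By Jackson's theorem, each station behaves as independent M/M/1.
Station 1: ρ₁ = 7.8/12.5 = 0.6240, L₁ = ρ₁/(1-ρ₁) = λ/(μ₁-λ) = 7.8/4.70 = 1.6596
Station 2: ρ₂ = 7.8/12.7 = 0.6142, L₂ = ρ₂/(1-ρ₂) = λ/(μ₂-λ) = 7.8/4.90 = 1.5918
Total: L = L₁ + L₂ = 1.6596 + 1.5918 = 3.2514
W = L/λ = 3.2514/7.8 = 0.4168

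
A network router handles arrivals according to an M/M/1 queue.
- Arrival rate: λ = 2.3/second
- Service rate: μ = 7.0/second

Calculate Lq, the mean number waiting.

ρ = λ/μ = 2.3/7.0 = 0.3286
For M/M/1: Lq = λ²/(μ(μ-λ))
Lq = 5.29/(7.0 × 4.70)
Lq = 0.1608 packets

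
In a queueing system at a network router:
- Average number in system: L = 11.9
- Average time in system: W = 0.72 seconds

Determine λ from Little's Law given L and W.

Little's Law: L = λW, so λ = L/W
λ = 11.9/0.72 = 16.5278 packets/second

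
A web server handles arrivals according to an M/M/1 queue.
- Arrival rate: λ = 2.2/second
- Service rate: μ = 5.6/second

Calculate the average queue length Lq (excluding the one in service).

ρ = λ/μ = 2.2/5.6 = 0.3929
For M/M/1: Lq = λ²/(μ(μ-λ))
Lq = 4.84/(5.6 × 3.40)
Lq = 0.2542 requests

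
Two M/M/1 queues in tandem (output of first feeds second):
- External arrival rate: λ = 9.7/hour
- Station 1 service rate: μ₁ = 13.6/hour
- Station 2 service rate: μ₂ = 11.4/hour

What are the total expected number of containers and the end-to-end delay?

By Jackson's theorem, each station behaves as independent M/M/1.
Station 1: ρ₁ = 9.7/13.6 = 0.7132, L₁ = ρ₁/(1-ρ₁) = λ/(μ₁-λ) = 9.7/3.90 = 2.4872
Station 2: ρ₂ = 9.7/11.4 = 0.8509, L₂ = ρ₂/(1-ρ₂) = λ/(μ₂-λ) = 9.7/1.70 = 5.7059
Total: L = L₁ + L₂ = 2.4872 + 5.7059 = 8.1931
W = L/λ = 8.1931/9.7 = 0.8446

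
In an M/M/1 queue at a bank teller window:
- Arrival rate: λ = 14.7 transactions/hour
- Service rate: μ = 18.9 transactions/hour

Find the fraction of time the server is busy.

Server utilization: ρ = λ/μ
ρ = 14.7/18.9 = 0.7778
The server is busy 77.78% of the time.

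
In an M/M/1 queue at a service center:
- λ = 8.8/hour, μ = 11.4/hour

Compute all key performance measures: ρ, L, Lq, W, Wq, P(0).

Step 1: ρ = λ/μ = 8.8/11.4 = 0.7719
Step 2: L = λ/(μ-λ) = 8.8/2.60 = 3.3846
Step 3: Lq = λ²/(μ(μ-λ)) = 77.44/(11.4×2.60) = 2.6127
Step 4: W = 1/(μ-λ) = 1/2.60 = 0.384615
Step 5: Wq = λ/(μ(μ-λ)) = 8.8/(11.4×2.60) = 0.2969
Step 6: P(0) = 1-ρ = 0.2281
Verify: L = λW = 8.8×0.384615 = 3.3846 ✔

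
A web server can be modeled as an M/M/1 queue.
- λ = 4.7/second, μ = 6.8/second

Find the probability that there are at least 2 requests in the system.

ρ = λ/μ = 4.7/6.8 = 0.69118
P(N ≥ n) = ρⁿ
P(N ≥ 2) = 0.69118^2
P(N ≥ 2) = 0.4777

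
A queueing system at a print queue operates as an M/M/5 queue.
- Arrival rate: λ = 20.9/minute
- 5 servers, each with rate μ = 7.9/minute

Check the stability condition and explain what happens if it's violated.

Stability requires ρ = λ/(cμ) < 1
ρ = 20.9/(5 × 7.9) = 20.9/39.50 = 0.5291
Since 0.5291 < 1, the system is STABLE.
The servers are busy 52.91% of the time.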